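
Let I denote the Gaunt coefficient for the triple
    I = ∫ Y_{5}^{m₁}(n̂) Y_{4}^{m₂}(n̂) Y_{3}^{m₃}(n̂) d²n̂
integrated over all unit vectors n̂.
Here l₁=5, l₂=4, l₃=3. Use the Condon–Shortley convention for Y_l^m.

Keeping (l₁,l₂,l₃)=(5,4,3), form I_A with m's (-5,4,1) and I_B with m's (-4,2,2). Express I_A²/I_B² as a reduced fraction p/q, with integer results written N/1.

7/4

l's match ⇒ only the (l;m) 3-j factors differ between A and B.
A: triangle coeff Δ(5,4,3) = 1/180180; Σ_t [6,6]: t=6:+1/34560 = 1/34560; (3j)²=14/429 [(5 4 3; -5 4 1)], sign=+1
B: triangle coeff Δ(5,4,3) = 1/180180; Σ_t [5,6]: t=5:−1/2880 t=6:+1/8640 = -1/4320; (3j)²=8/429 [(5 4 3; -4 2 2)], sign=+1
I_A²/I_B² = (14/429)/(8/429) = 7/4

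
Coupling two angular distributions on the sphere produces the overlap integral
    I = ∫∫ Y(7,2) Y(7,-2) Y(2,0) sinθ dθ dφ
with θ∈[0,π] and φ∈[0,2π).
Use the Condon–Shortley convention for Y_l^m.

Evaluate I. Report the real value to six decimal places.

Checks pass: Σm=0; 16 even; l₃=2∈[0,14].
(2·7+1)(2·7+1)(2·2+1) = 1125
Δ: 12! 2! 2! / 17! → 1/185640
sum: t=5:−1/2419200 t=6:+1/518400 t=7:−1/2419200 = 1/907200
3j²(7 7 2; 0 0 0) = Δ·Π!·Σ² = 56/3315  (sign +1)
sum: t=3:−1/8709120 t=4:+1/967680 t=5:−1/2419200 = 11/21772800
3j²(7 7 2; 2 -2 0) = Δ·Π!·Σ² = 242/23205  (sign +1)
combine: 4πI² = 1125·56/3315·242/23205 = 9680/48841
take √, sign +1: I = 0.12558578

0.125586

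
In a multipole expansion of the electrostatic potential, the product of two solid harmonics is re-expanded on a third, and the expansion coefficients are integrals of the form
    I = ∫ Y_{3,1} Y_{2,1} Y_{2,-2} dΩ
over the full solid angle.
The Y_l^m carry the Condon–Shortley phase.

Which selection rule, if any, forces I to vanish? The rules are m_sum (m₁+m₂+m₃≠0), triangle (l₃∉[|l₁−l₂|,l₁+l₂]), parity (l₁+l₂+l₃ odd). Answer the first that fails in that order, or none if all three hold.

m₁+m₂+m₃ = 1 + 1 − 2 = 0  ✓
triangle: |3−2|=1 ≤ l₃=2 ≤ 3+2=5  ✓
parity: l₁+l₂+l₃ = 7 is odd  ✗

parity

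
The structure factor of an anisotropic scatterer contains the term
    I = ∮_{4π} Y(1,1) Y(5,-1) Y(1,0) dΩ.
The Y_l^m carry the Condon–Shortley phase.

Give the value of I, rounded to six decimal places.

0.000000

|1−5|≤1≤1+5 violated ⇒ I = 0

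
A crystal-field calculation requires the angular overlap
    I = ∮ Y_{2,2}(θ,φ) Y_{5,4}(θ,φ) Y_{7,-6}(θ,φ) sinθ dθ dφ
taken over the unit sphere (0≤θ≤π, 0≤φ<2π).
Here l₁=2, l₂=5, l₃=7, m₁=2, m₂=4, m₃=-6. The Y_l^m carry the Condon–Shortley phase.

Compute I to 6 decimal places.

0.303018

Checks pass: Σm=0; 14 even; l₃=7∈[3,7].
(2·2+1)(2·5+1)(2·7+1) = 825
Δ: 0! 4! 10! / 15! → 1/15015
sum: t=0:+1/57600 = 1/57600
3j²(2 5 7; 0 0 0) = Δ·Π!·Σ² = 21/715  (sign -1)
sum: t=0:+1/8709120 = 1/8709120
3j²(2 5 7; 2 4 -6) = Δ·Π!·Σ² = 1/21  (sign -1)
combine: 4πI² = 825·21/715·1/21 = 15/13
take √, sign +1: I = 0.30301841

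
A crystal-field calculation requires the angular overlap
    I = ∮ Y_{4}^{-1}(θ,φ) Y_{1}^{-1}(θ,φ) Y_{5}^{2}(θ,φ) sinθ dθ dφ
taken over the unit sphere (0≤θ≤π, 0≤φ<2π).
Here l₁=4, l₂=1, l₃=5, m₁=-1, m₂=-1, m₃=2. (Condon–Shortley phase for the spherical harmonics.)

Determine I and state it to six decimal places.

Checks pass: Σm=0; 10 even; l₃=5∈[3,5].
(2·4+1)(2·1+1)(2·5+1) = 297
Δ: 0! 8! 2! / 11! → 1/495
sum: t=0:+1/576 = 1/576
3j²(4 1 5; 0 0 0) = Δ·Π!·Σ² = 5/99  (sign -1)
sum: t=0:+1/1440 = 1/1440
3j²(4 1 5; -1 -1 2) = Δ·Π!·Σ² = 7/165  (sign -1)
combine: 4πI² = 297·5/99·7/165 = 7/11
take √, sign +1: I = 0.22503380

0.225034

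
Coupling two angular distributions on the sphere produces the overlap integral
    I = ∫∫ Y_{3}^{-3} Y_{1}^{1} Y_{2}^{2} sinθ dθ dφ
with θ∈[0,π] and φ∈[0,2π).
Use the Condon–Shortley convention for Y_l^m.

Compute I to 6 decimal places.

-0.319865

m-sum 0 ✓  L=6 even ✓  2≤2≤4 ✓
Π(2lᵢ+1) = 7×3×5 = 105
triangle coeff Δ(3,1,2) = 1/105
Σ_t [1,1]: t=1:−1/4 = -1/4
(3j)²=3/35 [(3 1 2; 0 0 0)], sign=-1
Σ_t [2,2]: t=2:+1/48 = 1/48
(3j)²=1/7 [(3 1 2; -3 1 2)], sign=+1
⇒ 4πI² = 9/7
I = (-1)√(9/7/(4π)) = -0.31986543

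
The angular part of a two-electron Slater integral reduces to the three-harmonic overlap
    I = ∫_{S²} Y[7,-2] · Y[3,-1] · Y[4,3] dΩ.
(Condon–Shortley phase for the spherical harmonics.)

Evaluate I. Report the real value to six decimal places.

0.090400

Checks pass: Σm=0; 14 even; l₃=4∈[4,10].
(2·7+1)(2·3+1)(2·4+1) = 945
Δ: 6! 8! 0! / 15! → 1/45045
sum: t=3:−1/20736 = -1/20736
3j²(7 3 4; 0 0 0) = Δ·Π!·Σ² = 35/1287  (sign -1)
sum: t=2:+1/241920 = 1/241920
3j²(7 3 4; -2 -1 3) = Δ·Π!·Σ² = 4/1001  (sign -1)
combine: 4πI² = 945·35/1287·4/1001 = 2100/20449
take √, sign +1: I = 0.09040005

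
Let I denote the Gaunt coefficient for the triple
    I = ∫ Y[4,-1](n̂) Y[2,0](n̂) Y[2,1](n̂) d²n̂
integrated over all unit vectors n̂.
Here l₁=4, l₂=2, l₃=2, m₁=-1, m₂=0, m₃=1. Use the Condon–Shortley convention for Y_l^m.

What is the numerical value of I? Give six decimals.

-0.220728

Checks pass: Σm=0; 8 even; l₃=2∈[2,6].
(2·4+1)(2·2+1)(2·2+1) = 225
Δ: 4! 4! 0! / 9! → 1/630
sum: t=2:+1/16 = 1/16
3j²(4 2 2; 0 0 0) = Δ·Π!·Σ² = 2/35  (sign +1)
sum: t=2:+1/24 = 1/24
3j²(4 2 2; -1 0 1) = Δ·Π!·Σ² = 1/21  (sign -1)
combine: 4πI² = 225·2/35·1/21 = 30/49
take √, sign -1: I = -0.22072812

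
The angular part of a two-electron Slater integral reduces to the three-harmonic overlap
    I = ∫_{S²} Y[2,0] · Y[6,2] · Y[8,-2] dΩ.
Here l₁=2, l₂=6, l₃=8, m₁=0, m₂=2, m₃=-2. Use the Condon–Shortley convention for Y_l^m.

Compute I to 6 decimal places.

0.220478

Checks pass: Σm=0; 16 even; l₃=8∈[4,8].
(2·2+1)(2·6+1)(2·8+1) = 1105
Δ: 0! 4! 12! / 17! → 1/30940
sum: t=0:+1/2073600 = 1/2073600
3j²(2 6 8; 0 0 0) = Δ·Π!·Σ² = 28/1105  (sign +1)
sum: t=0:+1/3870720 = 1/3870720
3j²(2 6 8; 0 2 -2) = Δ·Π!·Σ² = 135/6188  (sign +1)
combine: 4πI² = 1105·28/1105·135/6188 = 135/221
take √, sign +1: I = 0.22047828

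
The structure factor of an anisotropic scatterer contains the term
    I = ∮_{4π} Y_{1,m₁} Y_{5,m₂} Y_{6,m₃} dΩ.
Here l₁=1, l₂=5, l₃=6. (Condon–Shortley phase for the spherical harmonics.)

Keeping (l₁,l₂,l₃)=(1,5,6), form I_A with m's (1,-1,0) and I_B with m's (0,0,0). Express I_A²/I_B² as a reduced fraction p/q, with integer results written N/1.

l's match ⇒ only the (l;m) 3-j factors differ between A and B.
A: triangle coeff Δ(1,5,6) = 1/858; Σ_t [0,0]: t=0:+1/34560 = 1/34560; (3j)²=5/286 [(1 5 6; 1 -1 0)], sign=+1
B: triangle coeff Δ(1,5,6) = 1/858; Σ_t [0,0]: t=0:+1/14400 = 1/14400; (3j)²=6/143 [(1 5 6; 0 0 0)], sign=+1
I_A²/I_B² = (5/286)/(6/143) = 5/12

5/12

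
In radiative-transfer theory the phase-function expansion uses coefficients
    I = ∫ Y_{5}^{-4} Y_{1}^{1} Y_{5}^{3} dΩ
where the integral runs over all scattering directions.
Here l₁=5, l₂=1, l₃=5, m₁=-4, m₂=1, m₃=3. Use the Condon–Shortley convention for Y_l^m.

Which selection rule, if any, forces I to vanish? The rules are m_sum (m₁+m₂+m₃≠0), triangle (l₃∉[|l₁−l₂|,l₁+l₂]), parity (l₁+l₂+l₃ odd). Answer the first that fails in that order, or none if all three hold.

parity

azimuthal sum: -4 + 1 + 3 = 0  ✓
4 ≤ 5 ≤ 6 (triangle on l)  ✓
L = 5 + 1 + 5 = 11 (odd)  ✗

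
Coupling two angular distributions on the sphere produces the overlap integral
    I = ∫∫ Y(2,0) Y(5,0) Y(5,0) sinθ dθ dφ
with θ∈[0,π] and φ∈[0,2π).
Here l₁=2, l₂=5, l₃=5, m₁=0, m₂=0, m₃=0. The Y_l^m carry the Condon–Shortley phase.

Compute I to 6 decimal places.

Rules hold: Σm=0, L=12 even, 3≤5≤7.
N = 5·11·11 = 605
Δ = 2!·2!·8!/13! = 1/38610
Racah Σ t=0..2: t=0:+1/2880 t=1:−1/576 t=2:+1/2880 = -1/960
⇒ 3j(2 5 5; 0 0 0)² = 10/429, sgn +1
(m-triple is (0,0,0) — same symbol as above.)
4πI² = N·(3j₀)²·(3jₘ)² = 500/1521
I = +1·√(0.328731/4π) = 0.16173926

0.161739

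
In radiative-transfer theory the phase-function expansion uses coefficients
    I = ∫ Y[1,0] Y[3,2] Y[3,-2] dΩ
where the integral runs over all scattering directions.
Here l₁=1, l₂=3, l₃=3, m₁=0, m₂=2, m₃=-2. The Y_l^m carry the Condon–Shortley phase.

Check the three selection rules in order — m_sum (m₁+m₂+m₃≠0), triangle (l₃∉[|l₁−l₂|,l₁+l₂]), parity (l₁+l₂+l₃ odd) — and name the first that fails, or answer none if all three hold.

parity

m₁+m₂+m₃ = 0 + 2 − 2 = 0  ✓
triangle: |1−3|=2 ≤ l₃=3 ≤ 1+3=4  ✓
parity: l₁+l₂+l₃ = 7 is odd  ✗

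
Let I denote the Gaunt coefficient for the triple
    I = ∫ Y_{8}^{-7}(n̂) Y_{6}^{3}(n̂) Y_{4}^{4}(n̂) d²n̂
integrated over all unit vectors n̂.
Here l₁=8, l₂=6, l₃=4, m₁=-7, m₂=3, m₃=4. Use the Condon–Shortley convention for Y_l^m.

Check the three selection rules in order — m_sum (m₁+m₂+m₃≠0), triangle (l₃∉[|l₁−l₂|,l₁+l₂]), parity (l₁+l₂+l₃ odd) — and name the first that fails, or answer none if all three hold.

none

azimuthal sum: -7 + 3 + 4 = 0  ✓
2 ≤ 4 ≤ 14 (triangle on l)  ✓
L = 8 + 6 + 4 = 18 (even)  ✓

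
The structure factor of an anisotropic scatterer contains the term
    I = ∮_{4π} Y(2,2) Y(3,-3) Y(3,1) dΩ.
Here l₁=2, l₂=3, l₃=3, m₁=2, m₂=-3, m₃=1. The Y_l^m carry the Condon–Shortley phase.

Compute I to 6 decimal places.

0.132981

Rules hold: Σm=0, L=8 even, 1≤3≤5.
N = 5·7·7 = 245
Δ = 2!·2!·4!/9! = 1/3780
Racah Σ t=0..2: t=0:+1/24 t=1:−1/4 t=2:+1/24 = -1/6
⇒ 3j(2 3 3; 0 0 0)² = 4/105, sgn +1
Racah Σ t=0..0: t=0:+1/96 = 1/96
⇒ 3j(2 3 3; 2 -3 1)² = 1/42, sgn +1
4πI² = N·(3j₀)²·(3jₘ)² = 2/9
I = +1·√(0.222222/4π) = 0.13298076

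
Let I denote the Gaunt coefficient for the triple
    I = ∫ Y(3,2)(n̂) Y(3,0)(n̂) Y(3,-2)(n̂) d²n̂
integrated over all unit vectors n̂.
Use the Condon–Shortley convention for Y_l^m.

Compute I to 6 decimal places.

L=9 odd ⇒ parity kills the (l;000) factor ⇒ I = 0

0.000000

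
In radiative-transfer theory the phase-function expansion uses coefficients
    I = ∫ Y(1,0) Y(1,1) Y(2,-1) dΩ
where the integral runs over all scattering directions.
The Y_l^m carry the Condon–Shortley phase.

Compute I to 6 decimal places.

-0.218510

Checks pass: Σm=0; 4 even; l₃=2∈[0,2].
(2·1+1)(2·1+1)(2·2+1) = 45
Δ: 0! 2! 2! / 5! → 1/30
sum: t=0:+1/1 = 1/1
3j²(1 1 2; 0 0 0) = Δ·Π!·Σ² = 2/15  (sign +1)
sum: t=0:+1/2 = 1/2
3j²(1 1 2; 0 1 -1) = Δ·Π!·Σ² = 1/10  (sign -1)
combine: 4πI² = 45·2/15·1/10 = 3/5
take √, sign -1: I = -0.21850969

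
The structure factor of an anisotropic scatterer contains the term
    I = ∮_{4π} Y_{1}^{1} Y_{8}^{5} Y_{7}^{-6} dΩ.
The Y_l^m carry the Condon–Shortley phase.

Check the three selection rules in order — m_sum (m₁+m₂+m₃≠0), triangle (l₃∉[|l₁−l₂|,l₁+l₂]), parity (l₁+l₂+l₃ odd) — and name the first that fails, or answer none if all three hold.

azimuthal sum: 1 + 5 − 6 = 0  ✓
7 ≤ 7 ≤ 9 (triangle on l)  ✓
L = 1 + 8 + 7 = 16 (even)  ✓

none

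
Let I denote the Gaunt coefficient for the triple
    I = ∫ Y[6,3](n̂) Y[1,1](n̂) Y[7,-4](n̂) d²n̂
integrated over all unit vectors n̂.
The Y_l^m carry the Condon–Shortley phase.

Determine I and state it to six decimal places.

0.259489

m-sum 0 ✓  L=14 even ✓  5≤7≤7 ✓
Π(2lᵢ+1) = 13×3×15 = 585
triangle coeff Δ(6,1,7) = 1/1365
Σ_t [0,0]: t=0:+1/518400 = 1/518400
(3j)²=7/195 [(6 1 7; 0 0 0)], sign=-1
Σ_t [0,0]: t=0:+1/4354560 = 1/4354560
(3j)²=11/273 [(6 1 7; 3 1 -4)], sign=-1
⇒ 4πI² = 11/13
I = (+1)√(11/13/(4π)) = 0.25948947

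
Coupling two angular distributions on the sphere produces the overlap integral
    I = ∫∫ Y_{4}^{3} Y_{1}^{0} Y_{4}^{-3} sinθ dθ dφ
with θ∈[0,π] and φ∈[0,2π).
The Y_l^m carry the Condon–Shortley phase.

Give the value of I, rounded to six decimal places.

0.000000

Σlᵢ=9 odd — θ-integrand is odd under cosθ→−cosθ; I=0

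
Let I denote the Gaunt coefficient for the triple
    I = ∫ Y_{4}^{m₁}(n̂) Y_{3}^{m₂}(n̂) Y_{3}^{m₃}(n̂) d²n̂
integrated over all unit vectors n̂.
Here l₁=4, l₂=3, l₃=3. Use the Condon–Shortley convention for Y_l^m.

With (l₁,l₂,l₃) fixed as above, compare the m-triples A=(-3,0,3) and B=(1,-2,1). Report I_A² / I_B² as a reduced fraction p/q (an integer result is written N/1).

63/32

Shared (l₁,l₂,l₃)=(4,3,3): N and (l;000)² cancel in I_A²/I_B².
A: Δ = 4!·4!·2!/11! = 1/34650; Racah Σ t=3..3: t=3:−1/288 = -1/288; ⇒ 3j(4 3 3; -3 0 3)² = 1/22, sgn -1
B: Δ = 4!·4!·2!/11! = 1/34650; Racah Σ t=0..1: t=0:+1/144 t=1:−1/48 = -1/72; ⇒ 3j(4 3 3; 1 -2 1)² = 16/693, sgn -1
I_A²/I_B² = (1/22)/(16/693) = 63/32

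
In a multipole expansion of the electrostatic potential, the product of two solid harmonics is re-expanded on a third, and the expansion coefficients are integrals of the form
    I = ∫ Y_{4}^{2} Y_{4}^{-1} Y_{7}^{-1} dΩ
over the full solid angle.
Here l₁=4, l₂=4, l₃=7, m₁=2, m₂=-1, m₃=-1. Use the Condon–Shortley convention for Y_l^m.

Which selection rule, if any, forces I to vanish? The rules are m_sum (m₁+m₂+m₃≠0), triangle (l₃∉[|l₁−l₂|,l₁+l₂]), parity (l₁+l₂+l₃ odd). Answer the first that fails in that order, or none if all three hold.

parity

Σmᵢ = 0  ✓
l₃∈[|l₁−l₂|,l₁+l₂]=[0,8], have l₃=7  ✓
Σlᵢ = 15 ⇒ odd  ✗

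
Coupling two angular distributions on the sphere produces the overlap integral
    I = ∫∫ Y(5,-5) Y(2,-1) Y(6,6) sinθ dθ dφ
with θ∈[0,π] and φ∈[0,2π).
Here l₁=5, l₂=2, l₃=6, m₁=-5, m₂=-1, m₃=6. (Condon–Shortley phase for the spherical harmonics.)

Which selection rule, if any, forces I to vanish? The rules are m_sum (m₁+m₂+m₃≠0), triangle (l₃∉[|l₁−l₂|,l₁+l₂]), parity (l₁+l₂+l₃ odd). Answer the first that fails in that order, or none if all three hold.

parity

m₁+m₂+m₃ = -5 − 1 + 6 = 0  ✓
triangle: |5−2|=3 ≤ l₃=6 ≤ 5+2=7  ✓
parity: l₁+l₂+l₃ = 13 is odd  ✗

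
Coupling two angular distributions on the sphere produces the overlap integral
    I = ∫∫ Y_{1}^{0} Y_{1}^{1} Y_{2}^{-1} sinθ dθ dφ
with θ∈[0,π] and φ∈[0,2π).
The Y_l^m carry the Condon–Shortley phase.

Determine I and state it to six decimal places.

Checks pass: Σm=0; 4 even; l₃=2∈[0,2].
(2·1+1)(2·1+1)(2·2+1) = 45
Δ: 0! 2! 2! / 5! → 1/30
sum: t=0:+1/1 = 1/1
3j²(1 1 2; 0 0 0) = Δ·Π!·Σ² = 2/15  (sign +1)
sum: t=0:+1/2 = 1/2
3j²(1 1 2; 0 1 -1) = Δ·Π!·Σ² = 1/10  (sign -1)
combine: 4πI² = 45·2/15·1/10 = 3/5
take √, sign -1: I = -0.21850969

-0.218510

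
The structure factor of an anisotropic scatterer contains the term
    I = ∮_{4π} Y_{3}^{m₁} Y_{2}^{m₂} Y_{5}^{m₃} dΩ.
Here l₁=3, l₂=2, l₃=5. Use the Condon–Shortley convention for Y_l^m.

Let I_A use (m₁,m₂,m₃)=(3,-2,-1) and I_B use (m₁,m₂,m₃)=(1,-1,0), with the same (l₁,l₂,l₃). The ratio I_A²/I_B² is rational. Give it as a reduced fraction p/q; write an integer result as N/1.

1/50

Shared (l₁,l₂,l₃)=(3,2,5): N and (l;000)² cancel in I_A²/I_B².
A: Δ = 0!·6!·4!/11! = 1/2310; Racah Σ t=0..0: t=0:+1/17280 = 1/17280; ⇒ 3j(3 2 5; 3 -2 -1)² = 1/2310, sgn +1
B: Δ = 0!·6!·4!/11! = 1/2310; Racah Σ t=0..0: t=0:+1/288 = 1/288; ⇒ 3j(3 2 5; 1 -1 0)² = 5/231, sgn -1
I_A²/I_B² = (1/2310)/(5/231) = 1/50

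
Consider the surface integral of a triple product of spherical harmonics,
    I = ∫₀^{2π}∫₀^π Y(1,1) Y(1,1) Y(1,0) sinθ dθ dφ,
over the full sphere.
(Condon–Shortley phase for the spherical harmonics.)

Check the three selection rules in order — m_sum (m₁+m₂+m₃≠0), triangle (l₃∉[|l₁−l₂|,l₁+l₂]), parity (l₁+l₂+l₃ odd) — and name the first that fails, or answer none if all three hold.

m_sum

Σmᵢ = 2  ✗
l₃∈[|l₁−l₂|,l₁+l₂]=[0,2], have l₃=1
Σlᵢ = 3 ⇒ odd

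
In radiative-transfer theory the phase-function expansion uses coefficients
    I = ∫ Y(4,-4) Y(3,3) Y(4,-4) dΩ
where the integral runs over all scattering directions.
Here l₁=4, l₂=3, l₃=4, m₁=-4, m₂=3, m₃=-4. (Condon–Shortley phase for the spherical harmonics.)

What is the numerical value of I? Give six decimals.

-4 + 3 − 4 = -5 ≠ 0: azimuthal integral kills it; I = 0

0.000000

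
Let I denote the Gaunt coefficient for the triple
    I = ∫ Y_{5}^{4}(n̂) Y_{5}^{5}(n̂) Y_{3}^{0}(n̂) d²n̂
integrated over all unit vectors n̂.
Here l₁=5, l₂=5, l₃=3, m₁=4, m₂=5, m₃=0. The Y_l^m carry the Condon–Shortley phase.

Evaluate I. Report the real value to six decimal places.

m-sum = 4 + 5 + 0 = 9 ≠ 0 ⇒ I = 0

0.000000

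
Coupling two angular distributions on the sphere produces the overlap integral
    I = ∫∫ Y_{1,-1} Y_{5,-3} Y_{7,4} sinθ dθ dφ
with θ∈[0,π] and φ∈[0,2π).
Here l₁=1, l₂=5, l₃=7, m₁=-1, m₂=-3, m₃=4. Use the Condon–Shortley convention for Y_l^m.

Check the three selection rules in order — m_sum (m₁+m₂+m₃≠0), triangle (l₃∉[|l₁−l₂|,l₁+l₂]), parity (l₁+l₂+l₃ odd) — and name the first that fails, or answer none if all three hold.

m₁+m₂+m₃ = -1 − 3 + 4 = 0  ✓
triangle: |1−5|=4 ≤ l₃=7 ≤ 1+5=6  ✗
parity: l₁+l₂+l₃ = 13 is odd

triangle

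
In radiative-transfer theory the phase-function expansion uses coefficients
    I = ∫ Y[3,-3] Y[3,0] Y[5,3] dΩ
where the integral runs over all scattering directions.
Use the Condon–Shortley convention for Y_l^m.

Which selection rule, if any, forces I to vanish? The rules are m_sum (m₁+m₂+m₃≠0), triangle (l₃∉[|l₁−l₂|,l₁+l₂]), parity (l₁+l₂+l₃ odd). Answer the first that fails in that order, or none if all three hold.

azimuthal sum: -3 + 0 + 3 = 0  ✓
0 ≤ 5 ≤ 6 (triangle on l)  ✓
L = 3 + 3 + 5 = 11 (odd)  ✗

parity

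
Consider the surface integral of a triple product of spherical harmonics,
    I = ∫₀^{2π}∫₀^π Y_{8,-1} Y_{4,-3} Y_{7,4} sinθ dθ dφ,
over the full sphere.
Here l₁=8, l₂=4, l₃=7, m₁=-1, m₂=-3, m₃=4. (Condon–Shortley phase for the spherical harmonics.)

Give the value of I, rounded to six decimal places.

l₁+l₂+l₃=19 is odd: 3j(l;000)=0 ⇒ I=0

0.000000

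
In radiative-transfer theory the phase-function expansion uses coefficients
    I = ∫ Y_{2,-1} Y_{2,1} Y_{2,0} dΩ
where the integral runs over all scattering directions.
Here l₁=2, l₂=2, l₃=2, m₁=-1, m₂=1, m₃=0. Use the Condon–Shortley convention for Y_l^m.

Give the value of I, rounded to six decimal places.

Checks pass: Σm=0; 6 even; l₃=2∈[0,4].
(2·2+1)(2·2+1)(2·2+1) = 125
Δ: 2! 2! 2! / 7! → 1/630
sum: t=0:+1/8 t=1:−1/1 t=2:+1/8 = -3/4
3j²(2 2 2; 0 0 0) = Δ·Π!·Σ² = 2/35  (sign -1)
sum: t=1:−1/4 t=2:+1/2 = 1/4
3j²(2 2 2; -1 1 0) = Δ·Π!·Σ² = 1/70  (sign +1)
combine: 4πI² = 125·2/35·1/70 = 5/49
take √, sign -1: I = -0.09011188

-0.090112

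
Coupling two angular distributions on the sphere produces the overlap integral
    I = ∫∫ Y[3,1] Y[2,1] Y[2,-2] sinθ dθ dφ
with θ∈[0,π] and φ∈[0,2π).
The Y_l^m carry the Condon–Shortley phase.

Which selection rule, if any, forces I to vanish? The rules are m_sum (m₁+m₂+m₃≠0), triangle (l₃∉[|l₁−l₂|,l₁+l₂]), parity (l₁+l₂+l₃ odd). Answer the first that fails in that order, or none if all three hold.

azimuthal sum: 1 + 1 − 2 = 0  ✓
1 ≤ 2 ≤ 5 (triangle on l)  ✓
L = 3 + 2 + 2 = 7 (odd)  ✗

parity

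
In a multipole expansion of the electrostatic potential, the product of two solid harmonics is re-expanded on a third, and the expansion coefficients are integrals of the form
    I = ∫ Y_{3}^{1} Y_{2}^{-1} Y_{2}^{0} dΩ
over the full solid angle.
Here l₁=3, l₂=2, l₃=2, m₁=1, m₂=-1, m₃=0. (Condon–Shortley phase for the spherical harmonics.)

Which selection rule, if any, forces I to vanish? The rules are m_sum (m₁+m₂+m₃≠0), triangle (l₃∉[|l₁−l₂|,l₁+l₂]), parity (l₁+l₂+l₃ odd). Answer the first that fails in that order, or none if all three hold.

azimuthal sum: 1 − 1 + 0 = 0  ✓
1 ≤ 2 ≤ 5 (triangle on l)  ✓
L = 3 + 2 + 2 = 7 (odd)  ✗

parity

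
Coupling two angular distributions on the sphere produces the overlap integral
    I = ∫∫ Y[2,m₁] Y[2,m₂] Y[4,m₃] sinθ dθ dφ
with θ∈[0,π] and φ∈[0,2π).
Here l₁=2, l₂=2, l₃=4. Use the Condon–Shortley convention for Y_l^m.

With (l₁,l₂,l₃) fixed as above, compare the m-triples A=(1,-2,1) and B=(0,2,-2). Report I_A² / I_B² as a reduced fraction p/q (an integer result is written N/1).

1/3

l's match ⇒ only the (l;m) 3-j factors differ between A and B.
A: triangle coeff Δ(2,2,4) = 1/630; Σ_t [0,0]: t=0:+1/144 = 1/144; (3j)²=1/126 [(2 2 4; 1 -2 1)], sign=-1
B: triangle coeff Δ(2,2,4) = 1/630; Σ_t [0,0]: t=0:+1/96 = 1/96; (3j)²=1/42 [(2 2 4; 0 2 -2)], sign=+1
I_A²/I_B² = (1/126)/(1/42) = 1/3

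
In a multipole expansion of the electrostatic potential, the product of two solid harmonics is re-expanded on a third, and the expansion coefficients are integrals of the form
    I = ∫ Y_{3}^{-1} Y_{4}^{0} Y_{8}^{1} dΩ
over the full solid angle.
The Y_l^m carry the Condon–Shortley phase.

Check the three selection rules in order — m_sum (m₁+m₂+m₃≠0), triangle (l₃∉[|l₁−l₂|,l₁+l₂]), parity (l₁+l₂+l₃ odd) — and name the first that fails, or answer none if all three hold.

azimuthal sum: -1 + 0 + 1 = 0  ✓
1 ≤ 8 ≤ 7 (triangle on l)  ✗
L = 3 + 4 + 8 = 15 (odd)

triangle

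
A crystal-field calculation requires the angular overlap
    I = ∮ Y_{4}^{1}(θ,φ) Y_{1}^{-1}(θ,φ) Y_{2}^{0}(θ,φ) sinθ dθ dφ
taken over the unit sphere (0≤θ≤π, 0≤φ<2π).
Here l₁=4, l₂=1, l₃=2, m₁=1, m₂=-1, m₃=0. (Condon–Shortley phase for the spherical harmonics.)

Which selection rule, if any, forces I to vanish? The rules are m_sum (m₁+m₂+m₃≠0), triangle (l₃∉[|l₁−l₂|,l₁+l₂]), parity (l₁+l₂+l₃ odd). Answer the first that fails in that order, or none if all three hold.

triangle

azimuthal sum: 1 − 1 + 0 = 0  ✓
3 ≤ 2 ≤ 5 (triangle on l)  ✗
L = 4 + 1 + 2 = 7 (odd)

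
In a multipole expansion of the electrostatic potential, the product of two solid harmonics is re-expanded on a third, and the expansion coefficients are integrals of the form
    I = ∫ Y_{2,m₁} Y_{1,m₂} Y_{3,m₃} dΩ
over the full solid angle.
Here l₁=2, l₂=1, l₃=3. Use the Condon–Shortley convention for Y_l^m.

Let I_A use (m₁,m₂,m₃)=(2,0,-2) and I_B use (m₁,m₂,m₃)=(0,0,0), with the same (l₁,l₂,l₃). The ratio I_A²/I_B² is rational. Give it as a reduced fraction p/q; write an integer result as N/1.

5/9

l's match ⇒ only the (l;m) 3-j factors differ between A and B.
A: triangle coeff Δ(2,1,3) = 1/105; Σ_t [0,0]: t=0:+1/24 = 1/24; (3j)²=1/21 [(2 1 3; 2 0 -2)], sign=-1
B: triangle coeff Δ(2,1,3) = 1/105; Σ_t [0,0]: t=0:+1/4 = 1/4; (3j)²=3/35 [(2 1 3; 0 0 0)], sign=-1
I_A²/I_B² = (1/21)/(3/35) = 5/9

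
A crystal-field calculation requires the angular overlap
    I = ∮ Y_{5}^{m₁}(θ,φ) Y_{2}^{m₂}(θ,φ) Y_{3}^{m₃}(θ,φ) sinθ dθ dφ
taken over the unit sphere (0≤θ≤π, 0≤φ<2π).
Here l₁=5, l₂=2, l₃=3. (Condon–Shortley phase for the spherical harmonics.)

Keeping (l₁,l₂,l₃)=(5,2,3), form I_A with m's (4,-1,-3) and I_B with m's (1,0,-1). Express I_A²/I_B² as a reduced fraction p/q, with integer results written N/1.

14/15

Same 5,2,3: normalisation and zero-m 3j drop out of the ratio.
A: Δ: 4! 6! 0! / 11! → 1/2310; sum: t=1:−1/4320 = -1/4320; 3j²(5 2 3; 4 -1 -3) = Δ·Π!·Σ² = 2/55  (sign -1)
B: Δ: 4! 6! 0! / 11! → 1/2310; sum: t=2:+1/192 = 1/192; 3j²(5 2 3; 1 0 -1) = Δ·Π!·Σ² = 3/77  (sign +1)
I_A²/I_B² = (2/55)/(3/77) = 14/15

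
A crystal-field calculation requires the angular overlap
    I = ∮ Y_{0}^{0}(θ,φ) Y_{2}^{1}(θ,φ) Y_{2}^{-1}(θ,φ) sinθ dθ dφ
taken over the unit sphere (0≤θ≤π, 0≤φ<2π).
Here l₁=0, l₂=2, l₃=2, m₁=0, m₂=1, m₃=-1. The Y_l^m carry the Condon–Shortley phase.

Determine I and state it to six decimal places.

-0.282095

Rules hold: Σm=0, L=4 even, 2≤2≤2.
N = 1·5·5 = 25
Δ = 0!·0!·4!/5! = 1/5
Racah Σ t=0..0: t=0:+1/4 = 1/4
⇒ 3j(0 2 2; 0 0 0)² = 1/5, sgn +1
Racah Σ t=0..0: t=0:+1/6 = 1/6
⇒ 3j(0 2 2; 0 1 -1)² = 1/5, sgn -1
4πI² = N·(3j₀)²·(3jₘ)² = 1/1
I = -1·√(1/4π) = -0.28209479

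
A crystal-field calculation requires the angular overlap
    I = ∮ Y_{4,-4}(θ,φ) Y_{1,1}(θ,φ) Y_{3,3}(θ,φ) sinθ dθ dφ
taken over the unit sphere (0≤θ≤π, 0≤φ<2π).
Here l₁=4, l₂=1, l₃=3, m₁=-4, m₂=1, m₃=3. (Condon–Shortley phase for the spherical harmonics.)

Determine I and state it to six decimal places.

0.325735

Rules hold: Σm=0, L=8 even, 3≤3≤5.
N = 9·3·7 = 189
Δ = 2!·6!·0!/9! = 1/252
Racah Σ t=1..1: t=1:−1/36 = -1/36
⇒ 3j(4 1 3; 0 0 0)² = 4/63, sgn +1
Racah Σ t=2..2: t=2:+1/1440 = 1/1440
⇒ 3j(4 1 3; -4 1 3)² = 1/9, sgn +1
4πI² = N·(3j₀)²·(3jₘ)² = 4/3
I = +1·√(1.33333/4π) = 0.32573501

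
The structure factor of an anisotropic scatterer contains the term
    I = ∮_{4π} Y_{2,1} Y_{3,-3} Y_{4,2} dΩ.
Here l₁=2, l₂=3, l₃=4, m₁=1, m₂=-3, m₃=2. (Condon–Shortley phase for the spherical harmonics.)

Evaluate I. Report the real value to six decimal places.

Σlᵢ=9 odd — θ-integrand is odd under cosθ→−cosθ; I=0

0.000000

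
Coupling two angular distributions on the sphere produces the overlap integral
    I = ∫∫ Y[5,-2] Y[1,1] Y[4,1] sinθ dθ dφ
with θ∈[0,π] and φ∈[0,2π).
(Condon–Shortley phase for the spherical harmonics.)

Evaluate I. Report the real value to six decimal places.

m-sum 0 ✓  L=10 even ✓  4≤4≤6 ✓
Π(2lᵢ+1) = 11×3×9 = 297
triangle coeff Δ(5,1,4) = 1/495
Σ_t [1,1]: t=1:−1/576 = -1/576
(3j)²=5/99 [(5 1 4; 0 0 0)], sign=-1
Σ_t [2,2]: t=2:+1/1440 = 1/1440
(3j)²=7/165 [(5 1 4; -2 1 1)], sign=-1
⇒ 4πI² = 7/11
I = (+1)√(7/11/(4π)) = 0.22503380

0.225034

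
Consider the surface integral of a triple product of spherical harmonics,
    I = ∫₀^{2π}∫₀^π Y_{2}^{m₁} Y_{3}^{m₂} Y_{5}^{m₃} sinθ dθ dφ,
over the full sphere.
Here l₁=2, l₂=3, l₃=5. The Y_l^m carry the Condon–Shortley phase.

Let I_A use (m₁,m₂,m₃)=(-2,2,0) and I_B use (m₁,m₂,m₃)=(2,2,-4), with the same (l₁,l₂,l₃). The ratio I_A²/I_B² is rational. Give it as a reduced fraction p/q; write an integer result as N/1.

Shared (l₁,l₂,l₃)=(2,3,5): N and (l;000)² cancel in I_A²/I_B².
A: Δ = 0!·4!·6!/11! = 1/2310; Racah Σ t=0..0: t=0:+1/2880 = 1/2880; ⇒ 3j(2 3 5; -2 2 0)² = 1/462, sgn -1
B: Δ = 0!·4!·6!/11! = 1/2310; Racah Σ t=0..0: t=0:+1/2880 = 1/2880; ⇒ 3j(2 3 5; 2 2 -4)² = 3/55, sgn -1
I_A²/I_B² = (1/462)/(3/55) = 5/126

5/126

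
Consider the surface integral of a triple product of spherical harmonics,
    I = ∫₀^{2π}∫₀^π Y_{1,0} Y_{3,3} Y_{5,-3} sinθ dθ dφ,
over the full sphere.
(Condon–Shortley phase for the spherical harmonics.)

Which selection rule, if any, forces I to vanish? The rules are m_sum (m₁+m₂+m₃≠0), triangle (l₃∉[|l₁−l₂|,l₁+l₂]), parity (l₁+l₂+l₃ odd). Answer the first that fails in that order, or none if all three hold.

azimuthal sum: 0 + 3 − 3 = 0  ✓
2 ≤ 5 ≤ 4 (triangle on l)  ✗
L = 1 + 3 + 5 = 9 (odd)

triangle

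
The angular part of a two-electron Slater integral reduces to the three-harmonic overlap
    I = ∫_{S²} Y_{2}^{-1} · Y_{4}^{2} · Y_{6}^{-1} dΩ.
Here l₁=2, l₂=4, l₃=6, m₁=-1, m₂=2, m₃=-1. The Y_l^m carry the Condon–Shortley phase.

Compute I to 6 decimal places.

-0.133065

Checks pass: Σm=0; 12 even; l₃=6∈[2,6].
(2·2+1)(2·4+1)(2·6+1) = 585
Δ: 0! 4! 8! / 13! → 1/6435
sum: t=0:+1/2304 = 1/2304
3j²(2 4 6; 0 0 0) = Δ·Π!·Σ² = 5/143  (sign +1)
sum: t=0:+1/8640 = 1/8640
3j²(2 4 6; -1 2 -1) = Δ·Π!·Σ² = 14/1287  (sign -1)
combine: 4πI² = 585·5/143·14/1287 = 350/1573
take √, sign -1: I = -0.13306527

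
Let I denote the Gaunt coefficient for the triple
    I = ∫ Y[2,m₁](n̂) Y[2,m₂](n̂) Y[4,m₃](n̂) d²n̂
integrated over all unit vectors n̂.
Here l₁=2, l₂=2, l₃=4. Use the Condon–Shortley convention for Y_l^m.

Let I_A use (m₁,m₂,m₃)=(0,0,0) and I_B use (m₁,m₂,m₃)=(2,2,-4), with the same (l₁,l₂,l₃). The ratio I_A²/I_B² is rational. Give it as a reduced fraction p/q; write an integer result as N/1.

Same 2,2,4: normalisation and zero-m 3j drop out of the ratio.
A: Δ: 0! 4! 4! / 9! → 1/630; sum: t=0:+1/16 = 1/16; 3j²(2 2 4; 0 0 0) = Δ·Π!·Σ² = 2/35  (sign +1)
B: Δ: 0! 4! 4! / 9! → 1/630; sum: t=0:+1/576 = 1/576; 3j²(2 2 4; 2 2 -4) = Δ·Π!·Σ² = 1/9  (sign +1)
I_A²/I_B² = (2/35)/(1/9) = 18/35

18/35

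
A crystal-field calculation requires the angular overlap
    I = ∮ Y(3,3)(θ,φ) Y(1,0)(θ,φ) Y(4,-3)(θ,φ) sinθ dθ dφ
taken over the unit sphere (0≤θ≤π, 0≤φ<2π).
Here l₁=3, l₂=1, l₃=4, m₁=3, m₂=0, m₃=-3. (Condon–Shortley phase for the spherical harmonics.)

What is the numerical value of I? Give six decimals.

-0.162868

m-sum 0 ✓  L=8 even ✓  2≤4≤4 ✓
Π(2lᵢ+1) = 7×3×9 = 189
triangle coeff Δ(3,1,4) = 1/252
Σ_t [0,0]: t=0:+1/36 = 1/36
(3j)²=4/63 [(3 1 4; 0 0 0)], sign=+1
Σ_t [0,0]: t=0:+1/720 = 1/720
(3j)²=1/36 [(3 1 4; 3 0 -3)], sign=-1
⇒ 4πI² = 1/3
I = (-1)√(1/3/(4π)) = -0.16286750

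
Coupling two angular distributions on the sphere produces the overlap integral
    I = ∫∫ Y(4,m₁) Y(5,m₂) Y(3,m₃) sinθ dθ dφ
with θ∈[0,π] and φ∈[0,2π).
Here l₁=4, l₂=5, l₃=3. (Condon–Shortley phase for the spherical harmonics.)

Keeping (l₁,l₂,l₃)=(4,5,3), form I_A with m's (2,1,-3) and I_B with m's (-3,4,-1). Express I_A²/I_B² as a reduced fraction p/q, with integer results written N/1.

l's match ⇒ only the (l;m) 3-j factors differ between A and B.
A: triangle coeff Δ(4,5,3) = 1/180180; Σ_t [2,2]: t=2:+1/2304 = 1/2304; (3j)²=75/4004 [(4 5 3; 2 1 -3)], sign=+1
B: triangle coeff Δ(4,5,3) = 1/180180; Σ_t [5,6]: t=5:−1/5760 t=6:+1/4320 = 1/17280; (3j)²=7/4290 [(4 5 3; -3 4 -1)], sign=+1
I_A²/I_B² = (75/4004)/(7/4290) = 1125/98

1125/98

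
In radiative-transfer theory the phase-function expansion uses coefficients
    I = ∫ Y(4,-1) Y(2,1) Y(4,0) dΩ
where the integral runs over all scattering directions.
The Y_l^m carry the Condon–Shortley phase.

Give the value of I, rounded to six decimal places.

-0.044869

Checks pass: Σm=0; 10 even; l₃=4∈[2,6].
(2·4+1)(2·2+1)(2·4+1) = 405
Δ: 2! 6! 2! / 11! → 1/13860
sum: t=0:+1/192 t=1:−1/36 t=2:+1/192 = -5/288
3j²(4 2 4; 0 0 0) = Δ·Π!·Σ² = 20/693  (sign -1)
sum: t=1:−1/96 t=2:+1/72 = 1/288
3j²(4 2 4; -1 1 0) = Δ·Π!·Σ² = 1/462  (sign +1)
combine: 4πI² = 405·20/693·1/462 = 150/5929
take √, sign -1: I = -0.04486937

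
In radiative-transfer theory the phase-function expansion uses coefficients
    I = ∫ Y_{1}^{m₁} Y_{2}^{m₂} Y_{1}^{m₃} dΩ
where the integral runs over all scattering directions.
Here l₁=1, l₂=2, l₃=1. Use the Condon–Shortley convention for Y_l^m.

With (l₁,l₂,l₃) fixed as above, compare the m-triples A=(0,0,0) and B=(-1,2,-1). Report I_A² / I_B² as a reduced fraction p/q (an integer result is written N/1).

Shared (l₁,l₂,l₃)=(1,2,1): N and (l;000)² cancel in I_A²/I_B².
A: Δ = 2!·0!·2!/5! = 1/30; Racah Σ t=1..1: t=1:−1/1 = -1/1; ⇒ 3j(1 2 1; 0 0 0)² = 2/15, sgn +1
B: Δ = 2!·0!·2!/5! = 1/30; Racah Σ t=2..2: t=2:+1/4 = 1/4; ⇒ 3j(1 2 1; -1 2 -1)² = 1/5, sgn +1
I_A²/I_B² = (2/15)/(1/5) = 2/3

2/3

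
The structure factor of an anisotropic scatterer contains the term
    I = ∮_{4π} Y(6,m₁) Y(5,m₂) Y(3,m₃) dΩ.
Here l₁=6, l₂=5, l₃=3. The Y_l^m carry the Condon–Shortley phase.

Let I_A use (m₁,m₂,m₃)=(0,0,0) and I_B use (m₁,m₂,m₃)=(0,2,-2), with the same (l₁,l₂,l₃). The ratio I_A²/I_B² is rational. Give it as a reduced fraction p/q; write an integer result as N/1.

Shared (l₁,l₂,l₃)=(6,5,3): N and (l;000)² cancel in I_A²/I_B².
A: Δ = 8!·4!·2!/15! = 1/675675; Racah Σ t=3..5: t=3:−1/8640 t=4:+1/2304 t=5:−1/8640 = 7/34560; ⇒ 3j(6 5 3; 0 0 0)² = 7/429, sgn -1
B: Δ = 8!·4!·2!/15! = 1/675675; Racah Σ t=5..6: t=5:−1/8640 t=6:+1/34560 = -1/11520; ⇒ 3j(6 5 3; 0 2 -2)² = 3/143, sgn +1
I_A²/I_B² = (7/429)/(3/143) = 7/9

7/9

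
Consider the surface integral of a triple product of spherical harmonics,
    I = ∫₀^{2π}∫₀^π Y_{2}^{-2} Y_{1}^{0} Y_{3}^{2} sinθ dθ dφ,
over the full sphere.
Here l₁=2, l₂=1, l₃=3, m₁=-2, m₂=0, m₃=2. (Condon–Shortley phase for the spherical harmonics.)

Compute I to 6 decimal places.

m-sum 0 ✓  L=6 even ✓  1≤3≤3 ✓
Π(2lᵢ+1) = 5×3×7 = 105
triangle coeff Δ(2,1,3) = 1/105
Σ_t [0,0]: t=0:+1/4 = 1/4
(3j)²=3/35 [(2 1 3; 0 0 0)], sign=-1
Σ_t [0,0]: t=0:+1/24 = 1/24
(3j)²=1/21 [(2 1 3; -2 0 2)], sign=-1
⇒ 4πI² = 3/7
I = (+1)√(3/7/(4π)) = 0.18467439

0.184674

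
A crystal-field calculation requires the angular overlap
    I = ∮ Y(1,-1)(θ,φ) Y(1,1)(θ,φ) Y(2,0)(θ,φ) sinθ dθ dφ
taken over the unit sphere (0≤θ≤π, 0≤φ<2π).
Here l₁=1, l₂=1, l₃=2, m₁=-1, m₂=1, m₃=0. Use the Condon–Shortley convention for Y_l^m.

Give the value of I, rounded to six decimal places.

0.126157

m-sum 0 ✓  L=4 even ✓  0≤2≤2 ✓
Π(2lᵢ+1) = 3×3×5 = 45
triangle coeff Δ(1,1,2) = 1/30
Σ_t [0,0]: t=0:+1/1 = 1/1
(3j)²=2/15 [(1 1 2; 0 0 0)], sign=+1
Σ_t [0,0]: t=0:+1/4 = 1/4
(3j)²=1/30 [(1 1 2; -1 1 0)], sign=+1
⇒ 4πI² = 1/5
I = (+1)√(1/5/(4π)) = 0.12615663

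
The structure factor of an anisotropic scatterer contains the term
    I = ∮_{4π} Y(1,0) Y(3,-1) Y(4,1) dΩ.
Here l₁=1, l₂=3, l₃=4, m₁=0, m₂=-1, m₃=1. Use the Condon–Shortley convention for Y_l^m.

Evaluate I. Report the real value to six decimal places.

-0.238414

Rules hold: Σm=0, L=8 even, 2≤4≤4.
N = 3·7·9 = 189
Δ = 0!·2!·6!/9! = 1/252
Racah Σ t=0..0: t=0:+1/36 = 1/36
⇒ 3j(1 3 4; 0 0 0)² = 4/63, sgn +1
Racah Σ t=0..0: t=0:+1/48 = 1/48
⇒ 3j(1 3 4; 0 -1 1)² = 5/84, sgn -1
4πI² = N·(3j₀)²·(3jₘ)² = 5/7
I = -1·√(0.714286/4π) = -0.23841361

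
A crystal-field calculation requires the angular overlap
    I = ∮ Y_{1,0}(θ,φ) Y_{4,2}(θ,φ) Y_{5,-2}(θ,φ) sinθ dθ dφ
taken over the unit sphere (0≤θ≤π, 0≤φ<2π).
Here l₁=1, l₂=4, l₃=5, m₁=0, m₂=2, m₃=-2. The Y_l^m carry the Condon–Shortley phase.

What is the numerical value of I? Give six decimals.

0.225034

Checks pass: Σm=0; 10 even; l₃=5∈[3,5].
(2·1+1)(2·4+1)(2·5+1) = 297
Δ: 0! 2! 8! / 11! → 1/495
sum: t=0:+1/576 = 1/576
3j²(1 4 5; 0 0 0) = Δ·Π!·Σ² = 5/99  (sign -1)
sum: t=0:+1/1440 = 1/1440
3j²(1 4 5; 0 2 -2) = Δ·Π!·Σ² = 7/165  (sign -1)
combine: 4πI² = 297·5/99·7/165 = 7/11
take √, sign +1: I = 0.22503380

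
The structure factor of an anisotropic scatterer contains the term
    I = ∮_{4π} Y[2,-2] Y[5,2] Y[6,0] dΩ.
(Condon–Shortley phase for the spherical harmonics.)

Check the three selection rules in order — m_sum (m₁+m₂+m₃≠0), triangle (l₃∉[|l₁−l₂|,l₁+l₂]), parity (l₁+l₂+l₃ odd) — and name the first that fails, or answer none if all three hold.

Σmᵢ = 0  ✓
l₃∈[|l₁−l₂|,l₁+l₂]=[3,7], have l₃=6  ✓
Σlᵢ = 13 ⇒ odd  ✗

parity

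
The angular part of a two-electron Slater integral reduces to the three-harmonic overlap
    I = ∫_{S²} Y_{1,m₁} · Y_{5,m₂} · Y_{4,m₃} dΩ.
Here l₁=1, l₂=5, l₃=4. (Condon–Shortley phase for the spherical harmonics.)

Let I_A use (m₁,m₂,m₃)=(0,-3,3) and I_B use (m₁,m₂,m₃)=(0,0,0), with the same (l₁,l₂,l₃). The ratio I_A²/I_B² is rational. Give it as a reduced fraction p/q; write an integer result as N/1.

16/25

l's match ⇒ only the (l;m) 3-j factors differ between A and B.
A: triangle coeff Δ(1,5,4) = 1/495; Σ_t [1,1]: t=1:−1/5040 = -1/5040; (3j)²=16/495 [(1 5 4; 0 -3 3)], sign=+1
B: triangle coeff Δ(1,5,4) = 1/495; Σ_t [1,1]: t=1:−1/576 = -1/576; (3j)²=5/99 [(1 5 4; 0 0 0)], sign=-1
I_A²/I_B² = (16/495)/(5/99) = 16/25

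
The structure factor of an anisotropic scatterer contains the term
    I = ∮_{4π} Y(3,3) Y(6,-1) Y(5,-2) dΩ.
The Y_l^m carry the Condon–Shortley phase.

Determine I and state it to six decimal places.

0.145631

Checks pass: Σm=0; 14 even; l₃=5∈[3,9].
(2·3+1)(2·6+1)(2·5+1) = 1001
Δ: 4! 2! 8! / 15! → 1/675675
sum: t=1:−1/8640 t=2:+1/2304 t=3:−1/8640 = 7/34560
3j²(3 6 5; 0 0 0) = Δ·Π!·Σ² = 7/429  (sign -1)
sum: t=0:+1/34560 = 1/34560
3j²(3 6 5; 3 -1 -2) = Δ·Π!·Σ² = 7/429  (sign -1)
combine: 4πI² = 1001·7/429·7/429 = 343/1287
take √, sign +1: I = 0.14563067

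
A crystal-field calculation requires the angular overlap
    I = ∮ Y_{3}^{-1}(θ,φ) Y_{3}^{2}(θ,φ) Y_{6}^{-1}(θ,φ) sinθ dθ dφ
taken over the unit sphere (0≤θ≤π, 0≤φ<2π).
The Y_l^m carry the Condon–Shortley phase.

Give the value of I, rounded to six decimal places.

Rules hold: Σm=0, L=12 even, 0≤6≤6.
N = 7·7·13 = 637
Δ = 0!·6!·6!/13! = 1/12012
Racah Σ t=0..0: t=0:+1/1296 = 1/1296
⇒ 3j(3 3 6; 0 0 0)² = 100/3003, sgn +1
Racah Σ t=0..0: t=0:+1/5760 = 1/5760
⇒ 3j(3 3 6; -1 2 -1)² = 5/572, sgn -1
4πI² = N·(3j₀)²·(3jₘ)² = 875/4719
I = -1·√(0.185421/4π) = -0.12147142

-0.121471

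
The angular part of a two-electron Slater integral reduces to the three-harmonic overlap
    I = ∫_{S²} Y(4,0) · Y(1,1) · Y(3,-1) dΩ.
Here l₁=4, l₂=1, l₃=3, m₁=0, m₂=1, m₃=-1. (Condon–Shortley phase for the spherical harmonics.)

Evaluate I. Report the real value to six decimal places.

Checks pass: Σm=0; 8 even; l₃=3∈[3,5].
(2·4+1)(2·1+1)(2·3+1) = 189
Δ: 2! 6! 0! / 9! → 1/252
sum: t=1:−1/36 = -1/36
3j²(4 1 3; 0 0 0) = Δ·Π!·Σ² = 4/63  (sign +1)
sum: t=2:+1/96 = 1/96
3j²(4 1 3; 0 1 -1) = Δ·Π!·Σ² = 1/42  (sign +1)
combine: 4πI² = 189·4/63·1/42 = 2/7
take √, sign +1: I = 0.15078601

0.150786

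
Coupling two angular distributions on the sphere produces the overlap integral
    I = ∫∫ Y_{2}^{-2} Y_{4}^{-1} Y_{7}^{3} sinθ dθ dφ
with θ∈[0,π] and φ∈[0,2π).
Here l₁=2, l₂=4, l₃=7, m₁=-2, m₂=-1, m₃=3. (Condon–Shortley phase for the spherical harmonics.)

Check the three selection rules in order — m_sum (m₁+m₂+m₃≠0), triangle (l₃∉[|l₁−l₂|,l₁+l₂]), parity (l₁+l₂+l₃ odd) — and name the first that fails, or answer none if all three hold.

triangle

Σmᵢ = 0  ✓
l₃∈[|l₁−l₂|,l₁+l₂]=[2,6], have l₃=7  ✗
Σlᵢ = 13 ⇒ odd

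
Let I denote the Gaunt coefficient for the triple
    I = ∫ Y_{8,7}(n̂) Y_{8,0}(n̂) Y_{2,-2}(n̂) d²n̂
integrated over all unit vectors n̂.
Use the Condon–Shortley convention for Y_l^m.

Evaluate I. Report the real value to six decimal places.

Σmᵢ = 5 ≠ 0, so the φ-integral vanishes; I = 0

0.000000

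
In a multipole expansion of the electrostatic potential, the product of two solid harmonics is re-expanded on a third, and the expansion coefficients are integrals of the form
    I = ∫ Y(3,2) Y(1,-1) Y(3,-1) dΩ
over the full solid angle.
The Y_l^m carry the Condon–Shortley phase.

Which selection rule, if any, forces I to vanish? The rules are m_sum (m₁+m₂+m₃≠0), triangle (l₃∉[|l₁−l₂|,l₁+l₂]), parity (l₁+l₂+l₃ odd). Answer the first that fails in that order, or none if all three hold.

azimuthal sum: 2 − 1 − 1 = 0  ✓
2 ≤ 3 ≤ 4 (triangle on l)  ✓
L = 3 + 1 + 3 = 7 (odd)  ✗

parity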